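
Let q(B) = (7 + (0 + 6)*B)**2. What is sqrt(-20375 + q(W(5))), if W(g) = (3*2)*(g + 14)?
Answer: sqrt(457106) ≈ 676.10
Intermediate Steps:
W(g) = 84 + 6*g (W(g) = 6*(14 + g) = 84 + 6*g)
q(B) = (7 + 6*B)**2
sqrt(-20375 + q(W(5))) = sqrt(-20375 + (7 + 6*(84 + 6*5))**2) = sqrt(-20375 + (7 + 6*(84 + 30))**2) = sqrt(-20375 + (7 + 6*114)**2) = sqrt(-20375 + (7 + 684)**2) = sqrt(-20375 + 691**2) = sqrt(-20375 + 477481) = sqrt(457106)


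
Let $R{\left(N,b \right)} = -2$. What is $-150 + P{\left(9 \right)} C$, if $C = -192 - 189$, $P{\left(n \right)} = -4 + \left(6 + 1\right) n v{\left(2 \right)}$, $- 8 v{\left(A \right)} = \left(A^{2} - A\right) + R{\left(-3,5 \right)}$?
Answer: $1374$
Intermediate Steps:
$v{\left(A \right)} = \frac{1}{4} - \frac{A^{2}}{8} + \frac{A}{8}$ ($v{\left(A \right)} = - \frac{\left(A^{2} - A\right) - 2}{8} = - \frac{-2 + A^{2} - A}{8} = \frac{1}{4} - \frac{A^{2}}{8} + \frac{A}{8}$)
$P{\left(n \right)} = -4$ ($P{\left(n \right)} = -4 + \left(6 + 1\right) n \left(\frac{1}{4} - \frac{2^{2}}{8} + \frac{1}{8} \cdot 2\right) = -4 + 7 n \left(\frac{1}{4} - \frac{1}{2} + \frac{1}{4}\right) = -4 + 7 n 0 = -4 + 0 = -4$)
$C = -381$ ($C = -192 - 189 = -381$)
$-150 + P{\left(9 \right)} C = -150 - -1524 = -150 + 1524 = 1374$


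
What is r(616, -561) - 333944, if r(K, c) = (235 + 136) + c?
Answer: -334134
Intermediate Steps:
r(K, c) = 371 + c
r(616, -561) - 333944 = (371 - 561) - 333944 = -190 - 333944 = -334134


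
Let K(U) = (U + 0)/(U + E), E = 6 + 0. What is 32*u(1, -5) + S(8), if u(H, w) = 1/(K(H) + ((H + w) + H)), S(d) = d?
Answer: -16/5 ≈ -3.2000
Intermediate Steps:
E = 6
K(U) = U/(6 + U) (K(U) = (U + 0)/(U + 6) = U/(6 + U))
u(H, w) = 1/(w + 2*H + H/(6 + H)) (u(H, w) = 1/(H/(6 + H) + ((H + w) + H)) = 1/(H/(6 + H) + (w + 2*H)) = 1/(w + 2*H + H/(6 + H)))
32*u(1, -5) + S(8) = 32*((6 + 1)/(1 + (6 + 1)*(-5 + 2*1))) + 8 = 32*(7/(1 + 7*(-5 + 2))) + 8 = 32*(7/(1 + 7*(-3))) + 8 = 32*(7/(1 - 21)) + 8 = 32*(7/(-20)) + 8 = 32*(-1/20*7) + 8 = 32*(-7/20) + 8 = -56/5 + 8 = -16/5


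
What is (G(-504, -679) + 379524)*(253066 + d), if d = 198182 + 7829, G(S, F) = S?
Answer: 173999364540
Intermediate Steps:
d = 206011
(G(-504, -679) + 379524)*(253066 + d) = (-504 + 379524)*(253066 + 206011) = 379020*459077 = 173999364540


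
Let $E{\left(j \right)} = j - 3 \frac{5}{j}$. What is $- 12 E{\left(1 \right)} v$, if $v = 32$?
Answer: $5376$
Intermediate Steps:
$E{\left(j \right)} = j - \frac{15}{j}$
$- 12 E{\left(1 \right)} v = - 12 \left(1 - \frac{15}{1}\right) 32 = - 12 \left(1 - 15\right) 32 = \left(-12\right) \left(-14\right) 32 = 168 \cdot 32 = 5376$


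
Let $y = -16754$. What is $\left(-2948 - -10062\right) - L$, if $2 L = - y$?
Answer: $-1263$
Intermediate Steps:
$L = 8377$ ($L = \frac{\left(-1\right) \left(-16754\right)}{2} = \frac{1}{2} \cdot 16754 = 8377$)
$\left(-2948 - -10062\right) - L = \left(-2948 - -10062\right) - 8377 = \left(-2948 + 10062\right) - 8377 = 7114 - 8377 = -1263$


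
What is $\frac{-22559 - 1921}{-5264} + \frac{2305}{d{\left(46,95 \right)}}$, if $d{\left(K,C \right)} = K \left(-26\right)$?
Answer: $\frac{1071535}{393484} \approx 2.7232$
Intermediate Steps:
$d{\left(K,C \right)} = - 26 K$
$\frac{-22559 - 1921}{-5264} + \frac{2305}{d{\left(46,95 \right)}} = \frac{-22559 - 1921}{-5264} + \frac{2305}{\left(-26\right) 46} = \left(-24480\right) \left(- \frac{1}{5264}\right) + \frac{2305}{-1196} = \frac{1530}{329} + 2305 \left(- \frac{1}{1196}\right) = \frac{1530}{329} - \frac{2305}{1196} = \frac{1071535}{393484}$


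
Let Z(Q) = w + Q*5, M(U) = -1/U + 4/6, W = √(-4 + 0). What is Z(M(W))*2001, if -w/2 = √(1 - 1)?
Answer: 6670 + 10005*I/2 ≈ 6670.0 + 5002.5*I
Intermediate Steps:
W = 2*I (W = √(-4) = 2*I ≈ 2.0*I)
w = 0 (w = -2*√(1 - 1) = -2*√0 = -2*0 = 0)
M(U) = ⅔ - 1/U (M(U) = -1/U + 4*(⅙) = -1/U + ⅔ = ⅔ - 1/U)
Z(Q) = 5*Q (Z(Q) = 0 + Q*5 = 0 + 5*Q = 5*Q)
Z(M(W))*2001 = (5*(⅔ - 1/(2*I)))*2001 = (5*(⅔ - (-1)*I/2))*2001 = (5*(⅔ + I/2))*2001 = (10/3 + 5*I/2)*2001 = 6670 + 10005*I/2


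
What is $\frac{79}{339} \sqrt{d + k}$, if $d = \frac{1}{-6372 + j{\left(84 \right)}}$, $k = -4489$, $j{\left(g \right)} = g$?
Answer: $\frac{79 i \sqrt{11093145369}}{532908} \approx 15.614 i$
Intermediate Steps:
$d = - \frac{1}{6288}$ ($d = \frac{1}{-6372 + 84} = \frac{1}{-6288} = - \frac{1}{6288} \approx -0.00015903$)
$\frac{79}{339} \sqrt{d + k} = \frac{79}{339} \sqrt{- \frac{1}{6288} - 4489} = 79 \cdot \frac{1}{339} \sqrt{- \frac{28226833}{6288}} = \frac{79 \frac{i \sqrt{11093145369}}{1572}}{339} = \frac{79 i \sqrt{11093145369}}{532908}$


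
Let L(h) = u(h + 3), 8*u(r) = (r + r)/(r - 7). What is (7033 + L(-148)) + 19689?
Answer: 16247121/608 ≈ 26722.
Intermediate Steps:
u(r) = r/(4*(-7 + r)) (u(r) = ((r + r)/(r - 7))/8 = ((2*r)/(-7 + r))/8 = (2*r/(-7 + r))/8 = r/(4*(-7 + r)))
L(h) = (3 + h)/(4*(-4 + h)) (L(h) = (h + 3)/(4*(-7 + (h + 3))) = (3 + h)/(4*(-7 + (3 + h))) = (3 + h)/(4*(-4 + h)))
(7033 + L(-148)) + 19689 = (7033 + (3 - 148)/(4*(-4 - 148))) + 19689 = (7033 + (¼)*(-145)/(-152)) + 19689 = (7033 + (¼)*(-1/152)*(-145)) + 19689 = (7033 + 145/608) + 19689 = 4276209/608 + 19689 = 16247121/608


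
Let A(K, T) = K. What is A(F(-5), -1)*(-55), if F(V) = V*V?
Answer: -1375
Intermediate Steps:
F(V) = V²
A(F(-5), -1)*(-55) = (-5)²*(-55) = 25*(-55) = -1375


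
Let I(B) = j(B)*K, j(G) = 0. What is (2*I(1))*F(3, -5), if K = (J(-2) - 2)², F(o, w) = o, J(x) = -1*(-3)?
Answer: 0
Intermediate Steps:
J(x) = 3
K = 1 (K = (3 - 2)² = 1² = 1)
I(B) = 0 (I(B) = 0*1 = 0)
(2*I(1))*F(3, -5) = (2*0)*3 = 0*3 = 0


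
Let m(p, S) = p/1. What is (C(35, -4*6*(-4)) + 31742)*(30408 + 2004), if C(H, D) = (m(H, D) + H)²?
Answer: 1187640504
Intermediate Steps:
m(p, S) = p (m(p, S) = p*1 = p)
C(H, D) = 4*H² (C(H, D) = (H + H)² = (2*H)² = 4*H²)
(C(35, -4*6*(-4)) + 31742)*(30408 + 2004) = (4*35² + 31742)*(30408 + 2004) = (4*1225 + 31742)*32412 = (4900 + 31742)*32412 = 36642*32412 = 1187640504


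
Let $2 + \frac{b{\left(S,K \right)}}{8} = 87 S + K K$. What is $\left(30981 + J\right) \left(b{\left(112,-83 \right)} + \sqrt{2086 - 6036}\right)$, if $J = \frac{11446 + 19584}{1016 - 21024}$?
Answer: $\frac{10308506120158}{2501} + \frac{1549592045 i \sqrt{158}}{10004} \approx 4.1218 \cdot 10^{9} + 1.947 \cdot 10^{6} i$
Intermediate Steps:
$b{\left(S,K \right)} = -16 + 8 K^{2} + 696 S$ ($b{\left(S,K \right)} = -16 + 8 \left(87 S + K K\right) = -16 + 8 \left(87 S + K^{2}\right) = -16 + 8 \left(K^{2} + 87 S\right) = -16 + \left(8 K^{2} + 696 S\right) = -16 + 8 K^{2} + 696 S$)
$J = - \frac{15515}{10004}$ ($J = \frac{31030}{-20008} = 31030 \left(- \frac{1}{20008}\right) = - \frac{15515}{10004} \approx -1.5509$)
$\left(30981 + J\right) \left(b{\left(112,-83 \right)} + \sqrt{2086 - 6036}\right) = \left(30981 - \frac{15515}{10004}\right) \left(\left(-16 + 8 \left(-83\right)^{2} + 696 \cdot 112\right) + \sqrt{2086 - 6036}\right) = \frac{309918409 \left(\left(-16 + 8 \cdot 6889 + 77952\right) + \sqrt{-3950}\right)}{10004} = \frac{309918409 \left(\left(-16 + 55112 + 77952\right) + 5 i \sqrt{158}\right)}{10004} = \frac{309918409 \left(133048 + 5 i \sqrt{158}\right)}{10004} = \frac{10308506120158}{2501} + \frac{1549592045 i \sqrt{158}}{10004}$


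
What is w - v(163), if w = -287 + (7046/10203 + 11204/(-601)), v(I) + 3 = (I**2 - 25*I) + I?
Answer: -140784360589/6132003 ≈ -22959.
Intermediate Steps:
v(I) = -3 + I**2 - 24*I (v(I) = -3 + ((I**2 - 25*I) + I) = -3 + (I**2 - 24*I) = -3 + I**2 - 24*I)
w = -1869964627/6132003 (w = -287 + (7046*(1/10203) + 11204*(-1/601)) = -287 + (7046/10203 - 11204/601) = -287 - 110079766/6132003 = -1869964627/6132003 ≈ -304.95)
w - v(163) = -1869964627/6132003 - (-3 + 163**2 - 24*163) = -1869964627/6132003 - (-3 + 26569 - 3912) = -1869964627/6132003 - 1*22654 = -1869964627/6132003 - 22654 = -140784360589/6132003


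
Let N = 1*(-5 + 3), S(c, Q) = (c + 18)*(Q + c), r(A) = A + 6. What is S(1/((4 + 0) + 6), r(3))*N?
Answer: -16471/50 ≈ -329.42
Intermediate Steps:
r(A) = 6 + A
S(c, Q) = (18 + c)*(Q + c)
N = -2 (N = 1*(-2) = -2)
S(1/((4 + 0) + 6), r(3))*N = ((1/((4 + 0) + 6))² + 18*(6 + 3) + 18/((4 + 0) + 6) + (6 + 3)/((4 + 0) + 6))*(-2) = ((1/(4 + 6))² + 18*9 + 18/(4 + 6) + 9/(4 + 6))*(-2) = ((1/10)² + 162 + 18/10 + 9/10)*(-2) = ((⅒)² + 162 + 18*(⅒) + 9*(⅒))*(-2) = (1/100 + 162 + 9/5 + 9/10)*(-2) = (16471/100)*(-2) = -16471/50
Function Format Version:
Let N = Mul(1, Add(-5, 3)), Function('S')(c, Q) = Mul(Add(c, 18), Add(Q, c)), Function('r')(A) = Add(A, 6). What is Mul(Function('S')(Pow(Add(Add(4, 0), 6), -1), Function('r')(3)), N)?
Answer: Rational(-16471, 50) ≈ -329.42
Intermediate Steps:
Function('r')(A) = Add(6, A)
Function('S')(c, Q) = Mul(Add(18, c), Add(Q, c))
N = -2 (N = Mul(1, -2) = -2)
Mul(Function('S')(Pow(Add(Add(4, 0), 6), -1), Function('r')(3)), N) = Mul(Add(Pow(Pow(Add(Add(4, 0), 6), -1), 2), Mul(18, Add(6, 3)), Mul(18, Pow(Add(Add(4, 0), 6), -1)), Mul(Add(6, 3), Pow(Add(Add(4, 0), 6), -1))), -2) = Mul(Add(Pow(Pow(Add(4, 6), -1), 2), Mul(18, 9), Mul(18, Pow(Add(4, 6), -1)), Mul(9, Pow(Add(4, 6), -1))), -2) = Mul(Add(Pow(Pow(10, -1), 2), 162, Mul(18, Pow(10, -1)), Mul(9, Pow(10, -1))), -2) = Mul(Add(Pow(Rational(1, 10), 2), 162, Mul(18, Rational(1, 10)), Mul(9, Rational(1, 10))), -2) = Mul(Add(Rational(1, 100), 162, Rational(9, 5), Rational(9, 10)), -2) = Mul(Rational(16471, 100), -2) = Rational(-16471, 50)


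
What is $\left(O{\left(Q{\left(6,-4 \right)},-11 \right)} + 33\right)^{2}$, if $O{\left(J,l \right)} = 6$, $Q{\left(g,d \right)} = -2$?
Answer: $1521$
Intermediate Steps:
$\left(O{\left(Q{\left(6,-4 \right)},-11 \right)} + 33\right)^{2} = \left(6 + 33\right)^{2} = 39^{2} = 1521$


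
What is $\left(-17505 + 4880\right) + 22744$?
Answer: $10119$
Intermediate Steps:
$\left(-17505 + 4880\right) + 22744 = -12625 + 22744 = 10119$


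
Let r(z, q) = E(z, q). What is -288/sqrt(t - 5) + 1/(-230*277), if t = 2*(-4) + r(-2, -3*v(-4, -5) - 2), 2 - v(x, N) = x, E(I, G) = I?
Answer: -1/63710 + 96*I*sqrt(15)/5 ≈ -1.5696e-5 + 74.361*I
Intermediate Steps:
v(x, N) = 2 - x
r(z, q) = z
t = -10 (t = 2*(-4) - 2 = -8 - 2 = -10)
-288/sqrt(t - 5) + 1/(-230*277) = -288/sqrt(-10 - 5) + 1/(-230*277) = -288*(-I*sqrt(15)/15) - 1/230*1/277 = -288*(-I*sqrt(15)/15) - 1/63710 = -(-96)*I*sqrt(15)/5 - 1/63710 = 96*I*sqrt(15)/5 - 1/63710 = -1/63710 + 96*I*sqrt(15)/5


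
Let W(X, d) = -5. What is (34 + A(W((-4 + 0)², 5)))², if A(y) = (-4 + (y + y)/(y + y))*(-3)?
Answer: 1849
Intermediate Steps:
A(y) = 9 (A(y) = (-4 + (2*y)/((2*y)))*(-3) = (-4 + (2*y)*(1/(2*y)))*(-3) = (-4 + 1)*(-3) = -3*(-3) = 9)
(34 + A(W((-4 + 0)², 5)))² = (34 + 9)² = 43² = 1849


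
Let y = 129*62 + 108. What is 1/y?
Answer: 1/8106 ≈ 0.00012337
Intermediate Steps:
y = 8106 (y = 7998 + 108 = 8106)
1/y = 1/8106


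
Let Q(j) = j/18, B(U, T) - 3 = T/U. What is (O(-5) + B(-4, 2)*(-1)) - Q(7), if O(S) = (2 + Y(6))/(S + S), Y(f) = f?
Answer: -166/45 ≈ -3.6889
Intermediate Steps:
B(U, T) = 3 + T/U
O(S) = 4/S (O(S) = (2 + 6)/(S + S) = 8/((2*S)) = 8*(1/(2*S)) = 4/S)
Q(j) = j/18 (Q(j) = j*(1/18) = j/18)
(O(-5) + B(-4, 2)*(-1)) - Q(7) = (4/(-5) + (3 + 2/(-4))*(-1)) - 7/18 = (4*(-⅕) + (3 + 2*(-¼))*(-1)) - 1*7/18 = (-⅘ + (3 - ½)*(-1)) - 7/18 = (-⅘ + (5/2)*(-1)) - 7/18 = (-⅘ - 5/2) - 7/18 = -33/10 - 7/18 = -166/45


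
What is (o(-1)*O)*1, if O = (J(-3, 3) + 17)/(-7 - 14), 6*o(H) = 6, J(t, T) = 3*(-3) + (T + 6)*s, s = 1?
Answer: -17/21 ≈ -0.80952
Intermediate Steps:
J(t, T) = -3 + T (J(t, T) = 3*(-3) + (T + 6)*1 = -9 + (6 + T)*1 = -9 + (6 + T) = -3 + T)
o(H) = 1 (o(H) = (1/6)*6 = 1)
O = -17/21 (O = ((-3 + 3) + 17)/(-7 - 14) = (0 + 17)/(-21) = 17*(-1/21) = -17/21 ≈ -0.80952)
(o(-1)*O)*1 = (1*(-17/21))*1 = -17/21*1 = -17/21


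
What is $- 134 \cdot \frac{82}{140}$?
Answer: $- \frac{2747}{35} \approx -78.486$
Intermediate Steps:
$- 134 \cdot \frac{82}{140} = - 134 \cdot 82 \cdot \frac{1}{140} = \left(-134\right) \frac{41}{70} = - \frac{2747}{35}$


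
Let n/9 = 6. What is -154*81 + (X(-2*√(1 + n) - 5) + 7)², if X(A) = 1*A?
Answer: -12250 - 8*√55 ≈ -12309.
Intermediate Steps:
n = 54 (n = 9*6 = 54)
X(A) = A
-154*81 + (X(-2*√(1 + n) - 5) + 7)² = -154*81 + ((-2*√(1 + 54) - 5) + 7)² = -12474 + ((-2*√55 - 5) + 7)² = -12474 + ((-5 - 2*√55) + 7)² = -12474 + (2 - 2*√55)²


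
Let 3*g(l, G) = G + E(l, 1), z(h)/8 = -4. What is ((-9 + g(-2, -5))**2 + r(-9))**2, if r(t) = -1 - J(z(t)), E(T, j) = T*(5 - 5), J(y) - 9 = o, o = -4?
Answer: 940900/81 ≈ 11616.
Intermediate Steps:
z(h) = -32 (z(h) = 8*(-4) = -32)
J(y) = 5 (J(y) = 9 - 4 = 5)
E(T, j) = 0 (E(T, j) = T*0 = 0)
g(l, G) = G/3 (g(l, G) = (G + 0)/3 = G/3)
r(t) = -6 (r(t) = -1 - 1*5 = -1 - 5 = -6)
((-9 + g(-2, -5))**2 + r(-9))**2 = ((-9 + (1/3)*(-5))**2 - 6)**2 = ((-9 - 5/3)**2 - 6)**2 = ((-32/3)**2 - 6)**2 = (1024/9 - 6)**2 = (970/9)**2 = 940900/81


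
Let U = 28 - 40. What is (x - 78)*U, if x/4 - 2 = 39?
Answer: -1032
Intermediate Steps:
x = 164 (x = 8 + 4*39 = 8 + 156 = 164)
U = -12
(x - 78)*U = (164 - 78)*(-12) = 86*(-12) = -1032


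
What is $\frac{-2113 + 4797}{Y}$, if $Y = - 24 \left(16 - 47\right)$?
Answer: $\frac{671}{186} \approx 3.6075$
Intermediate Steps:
$Y = 744$ ($Y = \left(-24\right) \left(-31\right) = 744$)
$\frac{-2113 + 4797}{Y} = \frac{-2113 + 4797}{744} = 2684 \cdot \frac{1}{744} = \frac{671}{186}$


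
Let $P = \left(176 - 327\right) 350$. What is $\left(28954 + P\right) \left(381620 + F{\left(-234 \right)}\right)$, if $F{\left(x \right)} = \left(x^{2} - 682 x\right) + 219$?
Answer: $-14246388968$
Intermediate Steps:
$F{\left(x \right)} = 219 + x^{2} - 682 x$
$P = -52850$ ($P = \left(-151\right) 350 = -52850$)
$\left(28954 + P\right) \left(381620 + F{\left(-234 \right)}\right) = \left(28954 - 52850\right) \left(381620 + \left(219 + \left(-234\right)^{2} - -159588\right)\right) = - 23896 \left(381620 + \left(219 + 54756 + 159588\right)\right) = - 23896 \left(381620 + 214563\right) = \left(-23896\right) 596183 = -14246388968$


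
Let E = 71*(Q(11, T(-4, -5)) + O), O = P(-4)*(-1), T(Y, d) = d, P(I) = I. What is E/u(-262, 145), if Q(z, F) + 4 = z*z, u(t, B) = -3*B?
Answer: -8591/435 ≈ -19.749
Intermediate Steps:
O = 4 (O = -4*(-1) = 4)
Q(z, F) = -4 + z**2 (Q(z, F) = -4 + z*z = -4 + z**2)
E = 8591 (E = 71*((-4 + 11**2) + 4) = 71*((-4 + 121) + 4) = 71*(117 + 4) = 71*121 = 8591)
E/u(-262, 145) = 8591/((-3*145)) = 8591/(-435) = 8591*(-1/435) = -8591/435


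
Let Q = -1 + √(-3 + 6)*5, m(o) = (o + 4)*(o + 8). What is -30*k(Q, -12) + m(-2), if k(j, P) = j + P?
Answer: 402 - 150*√3 ≈ 142.19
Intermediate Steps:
m(o) = (4 + o)*(8 + o)
Q = -1 + 5*√3 (Q = -1 + √3*5 = -1 + 5*√3 ≈ 7.6603)
k(j, P) = P + j
-30*k(Q, -12) + m(-2) = -30*(-12 + (-1 + 5*√3)) + (32 + (-2)² + 12*(-2)) = -30*(-13 + 5*√3) + (32 + 4 - 24) = (390 - 150*√3) + 12 = 402 - 150*√3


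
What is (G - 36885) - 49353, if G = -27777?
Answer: -114015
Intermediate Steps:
(G - 36885) - 49353 = (-27777 - 36885) - 49353 = -64662 - 49353 = -114015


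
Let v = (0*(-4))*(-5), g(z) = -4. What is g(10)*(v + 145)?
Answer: -580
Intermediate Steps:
v = 0 (v = 0*(-5) = 0)
g(10)*(v + 145) = -4*(0 + 145) = -4*145 = -580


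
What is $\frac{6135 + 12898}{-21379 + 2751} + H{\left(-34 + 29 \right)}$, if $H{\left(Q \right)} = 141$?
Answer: $\frac{2607515}{18628} \approx 139.98$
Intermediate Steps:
$\frac{6135 + 12898}{-21379 + 2751} + H{\left(-34 + 29 \right)} = \frac{6135 + 12898}{-21379 + 2751} + 141 = \frac{19033}{-18628} + 141 = 19033 \left(- \frac{1}{18628}\right) + 141 = - \frac{19033}{18628} + 141 = \frac{2607515}{18628}$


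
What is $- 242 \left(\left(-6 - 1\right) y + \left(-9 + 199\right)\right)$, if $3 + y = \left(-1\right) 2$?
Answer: $-54450$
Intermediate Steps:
$y = -5$ ($y = -3 - 2 = -5$)
$- 242 \left(\left(-6 - 1\right) y + \left(-9 + 199\right)\right) = - 242 \left(\left(-6 - 1\right) \left(-5\right) + \left(-9 + 199\right)\right) = - 242 \left(\left(-7\right) \left(-5\right) + 190\right) = - 242 \left(35 + 190\right) = \left(-242\right) 225 = -54450$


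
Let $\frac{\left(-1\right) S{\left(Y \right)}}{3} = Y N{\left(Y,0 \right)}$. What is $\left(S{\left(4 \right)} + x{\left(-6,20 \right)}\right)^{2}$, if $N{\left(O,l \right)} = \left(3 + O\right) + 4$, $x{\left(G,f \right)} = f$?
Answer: $12544$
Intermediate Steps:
$N{\left(O,l \right)} = 7 + O$
$S{\left(Y \right)} = - 3 Y \left(7 + Y\right)$
$\left(S{\left(4 \right)} + x{\left(-6,20 \right)}\right)^{2} = \left(\left(-3\right) 4 \left(7 + 4\right) + 20\right)^{2} = \left(\left(-3\right) 4 \cdot 11 + 20\right)^{2} = \left(-132 + 20\right)^{2} = \left(-112\right)^{2} = 12544$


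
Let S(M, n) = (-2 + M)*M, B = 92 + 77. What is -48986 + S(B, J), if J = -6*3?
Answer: -20763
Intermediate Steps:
J = -18
B = 169
S(M, n) = M*(-2 + M)
-48986 + S(B, J) = -48986 + 169*(-2 + 169) = -48986 + 169*167 = -48986 + 28223 = -20763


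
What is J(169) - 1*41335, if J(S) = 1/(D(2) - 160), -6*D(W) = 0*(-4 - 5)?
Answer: -6613601/160 ≈ -41335.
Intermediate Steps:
D(W) = 0 (D(W) = -0*(-4 - 5) = -0*(-9) = -1/6*0 = 0)
J(S) = -1/160 (J(S) = 1/(0 - 160) = 1/(-160) = -1/160)
J(169) - 1*41335 = -1/160 - 1*41335 = -1/160 - 41335 = -6613601/160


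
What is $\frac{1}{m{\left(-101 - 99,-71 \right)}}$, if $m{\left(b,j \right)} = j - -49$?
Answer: $- \frac{1}{22} \approx -0.045455$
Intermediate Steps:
$m{\left(b,j \right)} = 49 + j$ ($m{\left(b,j \right)} = j + 49 = 49 + j$)
$\frac{1}{m{\left(-101 - 99,-71 \right)}} = \frac{1}{49 - 71} = \frac{1}{-22} = - \frac{1}{22}$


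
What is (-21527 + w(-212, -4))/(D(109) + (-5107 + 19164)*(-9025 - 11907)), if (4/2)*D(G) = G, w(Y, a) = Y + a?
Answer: 43486/588482139 ≈ 7.3895e-5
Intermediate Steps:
D(G) = G/2
(-21527 + w(-212, -4))/(D(109) + (-5107 + 19164)*(-9025 - 11907)) = (-21527 + (-212 - 4))/((½)*109 + (-5107 + 19164)*(-9025 - 11907)) = (-21527 - 216)/(109/2 + 14057*(-20932)) = -21743/(109/2 - 294241124) = -21743/(-588482139/2) = -21743*(-2/588482139) = 43486/588482139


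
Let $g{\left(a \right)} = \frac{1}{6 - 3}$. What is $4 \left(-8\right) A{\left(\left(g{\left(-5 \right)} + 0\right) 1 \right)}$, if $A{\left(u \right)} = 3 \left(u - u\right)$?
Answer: $0$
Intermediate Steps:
$g{\left(a \right)} = \frac{1}{3}$
$A{\left(u \right)} = 0$ ($A{\left(u \right)} = 3 \cdot 0 = 0$)
$4 \left(-8\right) A{\left(\left(g{\left(-5 \right)} + 0\right) 1 \right)} = 4 \left(-8\right) 0 = \left(-32\right) 0 = 0$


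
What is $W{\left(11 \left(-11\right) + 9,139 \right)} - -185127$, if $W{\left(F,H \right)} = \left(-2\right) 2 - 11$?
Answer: $185112$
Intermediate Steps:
$W{\left(F,H \right)} = -15$ ($W{\left(F,H \right)} = -4 - 11 = -15$)
$W{\left(11 \left(-11\right) + 9,139 \right)} - -185127 = -15 - -185127 = -15 + 185127 = 185112$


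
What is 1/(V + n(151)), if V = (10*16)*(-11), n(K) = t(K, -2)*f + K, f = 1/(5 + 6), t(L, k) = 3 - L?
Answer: -11/17847 ≈ -0.00061635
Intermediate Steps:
f = 1/11 ≈ 0.090909
n(K) = 3/11 + 10*K/11 (n(K) = (3 - K)*(1/11) + K = (3/11 - K/11) + K = 3/11 + 10*K/11)
V = -1760 (V = 160*(-11) = -1760)
1/(V + n(151)) = 1/(-1760 + (3/11 + (10/11)*151)) = 1/(-1760 + (3/11 + 1510/11)) = 1/(-1760 + 1513/11) = 1/(-17847/11) = -11/17847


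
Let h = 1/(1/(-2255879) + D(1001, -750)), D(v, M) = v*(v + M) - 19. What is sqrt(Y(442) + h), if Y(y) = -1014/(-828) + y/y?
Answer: sqrt(13608170847478976126350032066)/78211361023926 ≈ 1.4915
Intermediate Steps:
D(v, M) = -19 + v*(M + v) (D(v, M) = v*(M + v) - 19 = -19 + v*(M + v))
Y(y) = 307/138 (Y(y) = -1014*(-1/828) + 1 = 169/138 + 1 = 307/138)
h = 2255879/566748992927 (h = 1/(1/(-2255879) + (-19 + 1001**2 - 750*1001)) = 1/(-1/2255879 + (-19 + 1002001 - 750750)) = 1/(-1/2255879 + 251232) = 1/(566748992927/2255879) = 2255879/566748992927 ≈ 3.9804e-6)
sqrt(Y(442) + h) = sqrt(307/138 + 2255879/566748992927) = sqrt(173992252139891/78211361023926) = sqrt(13608170847478976126350032066)/78211361023926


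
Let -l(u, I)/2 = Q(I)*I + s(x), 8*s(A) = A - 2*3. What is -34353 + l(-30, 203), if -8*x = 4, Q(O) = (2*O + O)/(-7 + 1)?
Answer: 54861/8 ≈ 6857.6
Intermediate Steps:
Q(O) = -O/2 (Q(O) = (3*O)/(-6) = (3*O)*(-⅙) = -O/2)
x = -½ (x = -⅛*4 = -½ ≈ -0.50000)
s(A) = -¾ + A/8 (s(A) = (A - 2*3)/8 = (A - 6)/8 = (-6 + A)/8 = -¾ + A/8)
l(u, I) = 13/8 + I² (l(u, I) = -2*((-I/2)*I + (-¾ + (⅛)*(-½))) = -2*(-I²/2 + (-¾ - 1/16)) = -2*(-I²/2 - 13/16) = -2*(-13/16 - I²/2) = 13/8 + I²)
-34353 + l(-30, 203) = -34353 + (13/8 + 203²) = -34353 + (13/8 + 41209) = -34353 + 329685/8 = 54861/8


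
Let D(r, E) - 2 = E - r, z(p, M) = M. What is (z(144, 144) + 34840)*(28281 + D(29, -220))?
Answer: 980741456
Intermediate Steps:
D(r, E) = 2 + E - r (D(r, E) = 2 + (E - r) = 2 + E - r)
(z(144, 144) + 34840)*(28281 + D(29, -220)) = (144 + 34840)*(28281 + (2 - 220 - 1*29)) = 34984*(28281 + (2 - 220 - 29)) = 34984*(28281 - 247) = 34984*28034 = 980741456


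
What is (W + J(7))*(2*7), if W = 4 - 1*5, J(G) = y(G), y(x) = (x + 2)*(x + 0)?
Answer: 868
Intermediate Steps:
y(x) = x*(2 + x) (y(x) = (2 + x)*x = x*(2 + x))
J(G) = G*(2 + G)
W = -1 (W = 4 - 5 = -1)
(W + J(7))*(2*7) = (-1 + 7*(2 + 7))*(2*7) = (-1 + 7*9)*14 = (-1 + 63)*14 = 62*14 = 868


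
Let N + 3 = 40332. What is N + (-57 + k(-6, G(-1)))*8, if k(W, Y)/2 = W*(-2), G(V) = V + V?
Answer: 40065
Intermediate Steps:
G(V) = 2*V
k(W, Y) = -4*W (k(W, Y) = 2*(W*(-2)) = 2*(-2*W) = -4*W)
N = 40329 (N = -3 + 40332 = 40329)
N + (-57 + k(-6, G(-1)))*8 = 40329 + (-57 - 4*(-6))*8 = 40329 + (-57 + 24)*8 = 40329 - 33*8 = 40329 - 264 = 40065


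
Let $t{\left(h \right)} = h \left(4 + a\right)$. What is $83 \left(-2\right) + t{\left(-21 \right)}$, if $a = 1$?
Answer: $-271$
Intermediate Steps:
$t{\left(h \right)} = 5 h$ ($t{\left(h \right)} = h \left(4 + 1\right) = h 5 = 5 h$)
$83 \left(-2\right) + t{\left(-21 \right)} = 83 \left(-2\right) + 5 \left(-21\right) = -166 - 105 = -271$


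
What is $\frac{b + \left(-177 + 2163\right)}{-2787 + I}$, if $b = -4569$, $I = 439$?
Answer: $\frac{2583}{2348} \approx 1.1001$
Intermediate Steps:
$\frac{b + \left(-177 + 2163\right)}{-2787 + I} = \frac{-4569 + \left(-177 + 2163\right)}{-2787 + 439} = \frac{-4569 + 1986}{-2348} = \left(-2583\right) \left(- \frac{1}{2348}\right) = \frac{2583}{2348}$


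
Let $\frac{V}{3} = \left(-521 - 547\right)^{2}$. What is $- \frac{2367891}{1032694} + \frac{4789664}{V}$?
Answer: $- \frac{197272664821}{220859167698} \approx -0.89321$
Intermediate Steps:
$V = 3421872$ ($V = 3 \left(-521 - 547\right)^{2} = 3 \left(-1068\right)^{2} = 3 \cdot 1140624 = 3421872$)
$- \frac{2367891}{1032694} + \frac{4789664}{V} = - \frac{2367891}{1032694} + \frac{4789664}{3421872} = \left(-2367891\right) \frac{1}{1032694} + 4789664 \cdot \frac{1}{3421872} = - \frac{2367891}{1032694} + \frac{299354}{213867} = - \frac{197272664821}{220859167698}$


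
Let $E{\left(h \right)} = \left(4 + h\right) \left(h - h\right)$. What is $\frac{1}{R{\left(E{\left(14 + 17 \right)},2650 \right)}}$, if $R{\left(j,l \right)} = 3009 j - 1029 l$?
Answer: $- \frac{1}{2726850} \approx -3.6672 \cdot 10^{-7}$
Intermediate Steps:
$E{\left(h \right)} = 0$ ($E{\left(h \right)} = \left(4 + h\right) 0 = 0$)
$R{\left(j,l \right)} = - 1029 l + 3009 j$
$\frac{1}{R{\left(E{\left(14 + 17 \right)},2650 \right)}} = \frac{1}{\left(-1029\right) 2650 + 3009 \cdot 0} = \frac{1}{-2726850 + 0} = \frac{1}{-2726850} = - \frac{1}{2726850}$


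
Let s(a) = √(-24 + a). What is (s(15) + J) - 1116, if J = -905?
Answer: -2021 + 3*I ≈ -2021.0 + 3.0*I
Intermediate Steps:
(s(15) + J) - 1116 = (√(-24 + 15) - 905) - 1116 = (√(-9) - 905) - 1116 = (3*I - 905) - 1116 = (-905 + 3*I) - 1116 = -2021 + 3*I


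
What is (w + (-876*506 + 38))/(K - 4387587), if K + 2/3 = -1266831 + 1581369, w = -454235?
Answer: 2692359/12219149 ≈ 0.22034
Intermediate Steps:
K = 943612/3 (K = -2/3 + (-1266831 + 1581369) = -2/3 + 314538 = 943612/3 ≈ 3.1454e+5)
(w + (-876*506 + 38))/(K - 4387587) = (-454235 + (-876*506 + 38))/(943612/3 - 4387587) = (-454235 + (-443256 + 38))/(-12219149/3) = (-454235 - 443218)*(-3/12219149) = -897453*(-3/12219149) = 2692359/12219149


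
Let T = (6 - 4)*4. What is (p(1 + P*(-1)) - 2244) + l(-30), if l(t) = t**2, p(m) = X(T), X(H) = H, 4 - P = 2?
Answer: -1336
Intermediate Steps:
P = 2 (P = 4 - 1*2 = 4 - 2 = 2)
T = 8 (T = 2*4 = 8)
p(m) = 8
(p(1 + P*(-1)) - 2244) + l(-30) = (8 - 2244) + (-30)**2 = -2236 + 900 = -1336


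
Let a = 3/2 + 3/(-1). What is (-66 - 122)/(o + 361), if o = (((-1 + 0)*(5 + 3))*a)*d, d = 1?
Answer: -188/373 ≈ -0.50402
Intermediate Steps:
a = -3/2 (a = 3*(½) + 3*(-1) = 3/2 - 3 = -3/2 ≈ -1.5000)
o = 12 (o = (((-1 + 0)*(5 + 3))*(-3/2))*1 = (-1*8*(-3/2))*1 = -8*(-3/2)*1 = 12*1 = 12)
(-66 - 122)/(o + 361) = (-66 - 122)/(12 + 361) = -188/373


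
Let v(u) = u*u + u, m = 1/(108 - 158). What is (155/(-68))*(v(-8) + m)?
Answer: -86769/680 ≈ -127.60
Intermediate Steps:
m = -1/50 (m = 1/(-50) = -1/50 ≈ -0.020000)
v(u) = u + u² (v(u) = u² + u = u + u²)
(155/(-68))*(v(-8) + m) = (155/(-68))*(-8*(1 - 8) - 1/50) = (155*(-1/68))*(-8*(-7) - 1/50) = -155*(56 - 1/50)/68 = -155/68*2799/50 = -86769/680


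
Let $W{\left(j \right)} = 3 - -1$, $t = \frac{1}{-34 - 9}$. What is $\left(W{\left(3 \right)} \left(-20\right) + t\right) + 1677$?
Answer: $\frac{68670}{43} \approx 1597.0$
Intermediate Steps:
$t = - \frac{1}{43}$ ($t = \frac{1}{-43} = - \frac{1}{43} \approx -0.023256$)
$W{\left(j \right)} = 4$ ($W{\left(j \right)} = 3 + 1 = 4$)
$\left(W{\left(3 \right)} \left(-20\right) + t\right) + 1677 = \left(4 \left(-20\right) - \frac{1}{43}\right) + 1677 = \left(-80 - \frac{1}{43}\right) + 1677 = - \frac{3441}{43} + 1677 = \frac{68670}{43}$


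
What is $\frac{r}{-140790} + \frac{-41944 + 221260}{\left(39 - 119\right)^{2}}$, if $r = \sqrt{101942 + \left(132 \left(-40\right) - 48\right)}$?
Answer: $\frac{44829}{1600} - \frac{\sqrt{96614}}{140790} \approx 28.016$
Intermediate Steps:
$r = \sqrt{96614}$ ($r = \sqrt{101942 - 5328} = \sqrt{96614} \approx 310.83$)
$\frac{r}{-140790} + \frac{-41944 + 221260}{\left(39 - 119\right)^{2}} = \frac{\sqrt{96614}}{-140790} + \frac{-41944 + 221260}{\left(39 - 119\right)^{2}} = \sqrt{96614} \left(- \frac{1}{140790}\right) + \frac{179316}{\left(-80\right)^{2}} = - \frac{\sqrt{96614}}{140790} + \frac{179316}{6400} = - \frac{\sqrt{96614}}{140790} + 179316 \cdot \frac{1}{6400} = - \frac{\sqrt{96614}}{140790} + \frac{44829}{1600} = \frac{44829}{1600} - \frac{\sqrt{96614}}{140790}$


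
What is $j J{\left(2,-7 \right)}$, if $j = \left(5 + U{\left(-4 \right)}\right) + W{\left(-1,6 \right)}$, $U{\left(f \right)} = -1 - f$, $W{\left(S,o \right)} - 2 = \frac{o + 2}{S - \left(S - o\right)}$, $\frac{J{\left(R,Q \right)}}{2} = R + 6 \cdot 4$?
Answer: $\frac{1768}{3} \approx 589.33$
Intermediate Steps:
$J{\left(R,Q \right)} = 48 + 2 R$ ($J{\left(R,Q \right)} = 2 \left(R + 6 \cdot 4\right) = 2 \left(R + 24\right) = 2 \left(24 + R\right) = 48 + 2 R$)
$W{\left(S,o \right)} = 2 + \frac{2 + o}{o}$ ($W{\left(S,o \right)} = 2 + \frac{o + 2}{S - \left(S - o\right)} = 2 + \frac{2 + o}{o}$)
$j = \frac{34}{3}$ ($j = \left(5 - -3\right) + \left(3 + \frac{2}{6}\right) = \left(5 + \left(-1 + 4\right)\right) + \left(3 + 2 \cdot \frac{1}{6}\right) = \left(5 + 3\right) + \left(3 + \frac{1}{3}\right) = 8 + \frac{10}{3} = \frac{34}{3} \approx 11.333$)
$j J{\left(2,-7 \right)} = \frac{34 \left(48 + 2 \cdot 2\right)}{3} = \frac{34 \left(48 + 4\right)}{3} = \frac{34}{3} \cdot 52 = \frac{1768}{3}$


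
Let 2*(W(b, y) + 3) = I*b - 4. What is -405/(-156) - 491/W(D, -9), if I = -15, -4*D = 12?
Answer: -46339/1820 ≈ -25.461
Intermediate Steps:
D = -3 (D = -¼*12 = -3)
W(b, y) = -5 - 15*b/2 (W(b, y) = -3 + (-15*b - 4)/2 = -3 + (-4 - 15*b)/2 = -3 + (-2 - 15*b/2) = -5 - 15*b/2)
-405/(-156) - 491/W(D, -9) = -405/(-156) - 491/(-5 - 15/2*(-3)) = -405*(-1/156) - 491/(-5 + 45/2) = 135/52 - 491/35/2 = 135/52 - 491*2/35 = 135/52 - 982/35 = -46339/1820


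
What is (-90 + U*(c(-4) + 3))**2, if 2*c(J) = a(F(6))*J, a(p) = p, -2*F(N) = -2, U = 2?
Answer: 7744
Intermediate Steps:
F(N) = 1 (F(N) = -1/2*(-2) = 1)
c(J) = J/2 (c(J) = (1*J)/2 = J/2)
(-90 + U*(c(-4) + 3))**2 = (-90 + 2*((1/2)*(-4) + 3))**2 = (-90 + 2*(-2 + 3))**2 = (-90 + 2*1)**2 = (-90 + 2)**2 = (-88)**2 = 7744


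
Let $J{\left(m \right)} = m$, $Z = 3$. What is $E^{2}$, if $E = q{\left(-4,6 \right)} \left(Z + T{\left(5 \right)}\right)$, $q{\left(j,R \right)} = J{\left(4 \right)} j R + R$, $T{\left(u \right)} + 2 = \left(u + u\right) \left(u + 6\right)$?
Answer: $99800100$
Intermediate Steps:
$T{\left(u \right)} = -2 + 2 u \left(6 + u\right)$ ($T{\left(u \right)} = -2 + \left(u + u\right) \left(u + 6\right) = -2 + 2 u \left(6 + u\right)$)
$q{\left(j,R \right)} = R + 4 R j$ ($q{\left(j,R \right)} = 4 j R + R = 4 R j + R = R + 4 R j$)
$E = -9990$ ($E = 6 \left(1 + 4 \left(-4\right)\right) \left(3 + \left(-2 + 2 \cdot 5^{2} + 12 \cdot 5\right)\right) = 6 \left(1 - 16\right) \left(3 + \left(-2 + 2 \cdot 25 + 60\right)\right) = 6 \left(-15\right) \left(3 + \left(-2 + 50 + 60\right)\right) = - 90 \left(3 + 108\right) = \left(-90\right) 111 = -9990$)
$E^{2} = \left(-9990\right)^{2} = 99800100$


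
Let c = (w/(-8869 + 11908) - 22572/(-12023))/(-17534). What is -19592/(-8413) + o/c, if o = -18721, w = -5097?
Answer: 3057669507854747486/1864901297 ≈ 1.6396e+9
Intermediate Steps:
c = -221669/19413802606 (c = (-5097/(-8869 + 11908) - 22572/(-12023))/(-17534) = (-5097/3039 - 22572*(-1/12023))*(-1/17534) = (-5097*1/3039 + 2052/1093)*(-1/17534) = (-1699/1013 + 2052/1093)*(-1/17534) = (221669/1107209)*(-1/17534) = -221669/19413802606 ≈ -1.1418e-5)
-19592/(-8413) + o/c = -19592/(-8413) - 18721/(-221669/19413802606) = -19592*(-1/8413) - 18721*(-19413802606/221669) = 19592/8413 + 363445798586926/221669 = 3057669507854747486/1864901297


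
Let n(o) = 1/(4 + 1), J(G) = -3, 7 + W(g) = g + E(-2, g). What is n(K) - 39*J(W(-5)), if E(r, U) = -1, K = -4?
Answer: 586/5 ≈ 117.20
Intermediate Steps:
W(g) = -8 + g (W(g) = -7 + (g - 1) = -7 + (-1 + g) = -8 + g)
n(o) = ⅕ (n(o) = 1/5 = ⅕)
n(K) - 39*J(W(-5)) = ⅕ - 39*(-3) = ⅕ + 117 = 586/5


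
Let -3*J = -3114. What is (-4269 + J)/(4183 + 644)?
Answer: -1077/1609 ≈ -0.66936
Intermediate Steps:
J = 1038 (J = -⅓*(-3114) = 1038)
(-4269 + J)/(4183 + 644) = (-4269 + 1038)/(4183 + 644) = -3231/4827 = -3231*1/4827 = -1077/1609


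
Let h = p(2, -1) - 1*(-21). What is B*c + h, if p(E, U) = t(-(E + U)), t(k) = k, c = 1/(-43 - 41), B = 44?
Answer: 409/21 ≈ 19.476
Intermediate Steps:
c = -1/84 (c = 1/(-84) = -1/84 ≈ -0.011905)
p(E, U) = -E - U (p(E, U) = -(E + U) = -E - U)
h = 20 (h = (-1*2 - 1*(-1)) - 1*(-21) = (-2 + 1) + 21 = -1 + 21 = 20)
B*c + h = 44*(-1/84) + 20 = -11/21 + 20 = 409/21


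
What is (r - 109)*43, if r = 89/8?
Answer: -33669/8 ≈ -4208.6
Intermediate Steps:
r = 89/8 (r = 89*(⅛) = 89/8 ≈ 11.125)
(r - 109)*43 = (89/8 - 109)*43 = -783/8*43 = -33669/8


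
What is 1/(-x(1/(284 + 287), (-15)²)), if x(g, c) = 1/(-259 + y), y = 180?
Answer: 79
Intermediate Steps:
x(g, c) = -1/79 (x(g, c) = 1/(-259 + 180) = 1/(-79) = -1/79)
1/(-x(1/(284 + 287), (-15)²)) = 1/(-1*(-1/79)) = 1/(1/79) = 79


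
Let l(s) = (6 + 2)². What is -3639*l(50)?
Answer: -232896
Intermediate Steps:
l(s) = 64 (l(s) = 8² = 64)
-3639*l(50) = -3639*64 = -232896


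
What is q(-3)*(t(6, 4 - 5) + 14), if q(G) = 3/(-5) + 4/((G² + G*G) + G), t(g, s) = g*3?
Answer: -32/3 ≈ -10.667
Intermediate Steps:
t(g, s) = 3*g
q(G) = -⅗ + 4/(G + 2*G²) (q(G) = 3*(-⅕) + 4/((G² + G²) + G) = -⅗ + 4/(2*G² + G) = -⅗ + 4/(G + 2*G²))
q(-3)*(t(6, 4 - 5) + 14) = ((⅕)*(20 - 6*(-3)² - 3*(-3))/(-3*(1 + 2*(-3))))*(3*6 + 14) = ((⅕)*(-⅓)*(20 - 6*9 + 9)/(1 - 6))*(18 + 14) = ((⅕)*(-⅓)*(20 - 54 + 9)/(-5))*32 = ((⅕)*(-⅓)*(-⅕)*(-25))*32 = -⅓*32 = -32/3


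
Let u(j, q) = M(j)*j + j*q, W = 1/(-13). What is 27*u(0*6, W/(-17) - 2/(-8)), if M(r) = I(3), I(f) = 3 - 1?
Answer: 0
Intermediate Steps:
I(f) = 2
W = -1/13 ≈ -0.076923
M(r) = 2
u(j, q) = 2*j + j*q
27*u(0*6, W/(-17) - 2/(-8)) = 27*((0*6)*(2 + (-1/13/(-17) - 2/(-8)))) = 27*(0*(2 + (-1/13*(-1/17) - 2*(-⅛)))) = 27*(0*(2 + (1/221 + ¼))) = 27*(0*(2 + 225/884)) = 27*(0*(1993/884)) = 27*0 = 0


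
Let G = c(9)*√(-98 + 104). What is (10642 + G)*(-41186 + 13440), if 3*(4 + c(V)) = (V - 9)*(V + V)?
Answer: -295272932 + 110984*√6 ≈ -2.9500e+8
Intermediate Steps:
c(V) = -4 + 2*V*(-9 + V)/3 (c(V) = -4 + ((V - 9)*(V + V))/3 = -4 + ((-9 + V)*(2*V))/3 = -4 + (2*V*(-9 + V))/3 = -4 + 2*V*(-9 + V)/3)
G = -4*√6 (G = (-4 - 6*9 + (⅔)*9²)*√(-98 + 104) = (-4 - 54 + (⅔)*81)*√6 = (-4 - 54 + 54)*√6 = -4*√6 ≈ -9.7980)
(10642 + G)*(-41186 + 13440) = (10642 - 4*√6)*(-41186 + 13440) = (10642 - 4*√6)*(-27746) = -295272932 + 110984*√6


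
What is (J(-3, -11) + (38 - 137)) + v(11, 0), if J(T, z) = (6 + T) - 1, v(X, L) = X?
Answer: -86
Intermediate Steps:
J(T, z) = 5 + T
(J(-3, -11) + (38 - 137)) + v(11, 0) = ((5 - 3) + (38 - 137)) + 11 = (2 - 99) + 11 = -97 + 11 = -86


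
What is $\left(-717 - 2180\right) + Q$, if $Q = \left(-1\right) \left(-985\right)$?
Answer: $-1912$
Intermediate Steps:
$Q = 985$
$\left(-717 - 2180\right) + Q = \left(-717 - 2180\right) + 985 = -2897 + 985 = -1912$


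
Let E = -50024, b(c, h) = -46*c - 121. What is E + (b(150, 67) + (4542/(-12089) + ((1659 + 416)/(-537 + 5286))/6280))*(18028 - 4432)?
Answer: -332329952286387/3479434 ≈ -9.5513e+7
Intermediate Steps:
b(c, h) = -121 - 46*c
E + (b(150, 67) + (4542/(-12089) + ((1659 + 416)/(-537 + 5286))/6280))*(18028 - 4432) = -50024 + ((-121 - 46*150) + (4542/(-12089) + ((1659 + 416)/(-537 + 5286))/6280))*(18028 - 4432) = -50024 + ((-121 - 6900) + (4542*(-1/12089) + (2075/4749)*(1/6280)))*13596 = -50024 + (-7021 + (-4542/12089 + (2075*(1/4749))*(1/6280)))*13596 = -50024 + (-7021 + (-4542/12089 + (2075/4749)*(1/6280)))*13596 = -50024 + (-7021 + (-4542/12089 + 415/5964744))*13596 = -50024 + (-7021 - 172527709/459285288)*13596 = -50024 - 3224814534757/459285288*13596 = -50024 - 332155897079971/3479434 = -332329952286387/3479434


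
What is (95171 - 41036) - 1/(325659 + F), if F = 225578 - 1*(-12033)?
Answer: 30492621449/563270 ≈ 54135.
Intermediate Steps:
F = 237611 (F = 225578 + 12033 = 237611)
(95171 - 41036) - 1/(325659 + F) = (95171 - 41036) - 1/(325659 + 237611) = 54135 - 1/563270 = 30492621449/563270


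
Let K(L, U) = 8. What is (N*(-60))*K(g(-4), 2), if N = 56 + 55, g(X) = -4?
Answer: -53280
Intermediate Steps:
N = 111
(N*(-60))*K(g(-4), 2) = (111*(-60))*8 = -6660*8 = -53280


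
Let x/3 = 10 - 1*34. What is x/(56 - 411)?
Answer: 72/355 ≈ 0.20282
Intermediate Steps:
x = -72 (x = 3*(10 - 1*34) = 3*(10 - 34) = 3*(-24) = -72)
x/(56 - 411) = -72/(56 - 411) = -72/(-355) = -72*(-1/355) = 72/355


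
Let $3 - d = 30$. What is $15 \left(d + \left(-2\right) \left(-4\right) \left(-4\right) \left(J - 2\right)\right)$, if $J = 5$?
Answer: $-1845$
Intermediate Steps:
$d = -27$ ($d = 3 - 30 = -27$)
$15 \left(d + \left(-2\right) \left(-4\right) \left(-4\right) \left(J - 2\right)\right) = 15 \left(-27 + \left(-2\right) \left(-4\right) \left(-4\right) \left(5 - 2\right)\right) = 15 \left(-27 + 8 \left(-4\right) 3\right) = 15 \left(-27 - 96\right) = 15 \left(-123\right) = -1845$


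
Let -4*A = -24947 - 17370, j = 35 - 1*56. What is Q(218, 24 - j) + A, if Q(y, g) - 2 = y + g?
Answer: 43377/4 ≈ 10844.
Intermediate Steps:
j = -21 (j = 35 - 56 = -21)
Q(y, g) = 2 + g + y (Q(y, g) = 2 + (y + g) = 2 + (g + y) = 2 + g + y)
A = 42317/4 (A = -(-24947 - 17370)/4 = -¼*(-42317) = 42317/4 ≈ 10579.)
Q(218, 24 - j) + A = (2 + (24 - 1*(-21)) + 218) + 42317/4 = (2 + (24 + 21) + 218) + 42317/4 = (2 + 45 + 218) + 42317/4 = 265 + 42317/4 = 43377/4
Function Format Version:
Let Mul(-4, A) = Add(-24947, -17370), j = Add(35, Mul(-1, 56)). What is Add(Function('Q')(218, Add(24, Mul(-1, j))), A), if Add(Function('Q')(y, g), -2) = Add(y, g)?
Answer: Rational(43377, 4) ≈ 10844.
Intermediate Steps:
j = -21 (j = Add(35, -56) = -21)
Function('Q')(y, g) = Add(2, g, y) (Function('Q')(y, g) = Add(2, Add(y, g)) = Add(2, Add(g, y)) = Add(2, g, y))
A = Rational(42317, 4) (A = Mul(Rational(-1, 4), Add(-24947, -17370)) = Mul(Rational(-1, 4), -42317) = Rational(42317, 4) ≈ 10579.)
Add(Function('Q')(218, Add(24, Mul(-1, j))), A) = Add(Add(2, Add(24, Mul(-1, -21)), 218), Rational(42317, 4)) = Add(Add(2, Add(24, 21), 218), Rational(42317, 4)) = Add(Add(2, 45, 218), Rational(42317, 4)) = Add(265, Rational(42317, 4)) = Rational(43377, 4)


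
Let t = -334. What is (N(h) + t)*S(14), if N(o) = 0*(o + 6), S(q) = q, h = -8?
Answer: -4676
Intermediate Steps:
N(o) = 0 (N(o) = 0*(6 + o) = 0)
(N(h) + t)*S(14) = (0 - 334)*14 = -334*14 = -4676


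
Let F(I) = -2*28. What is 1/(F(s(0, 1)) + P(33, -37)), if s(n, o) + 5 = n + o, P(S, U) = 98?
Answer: 1/42 ≈ 0.023810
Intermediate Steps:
s(n, o) = -5 + n + o (s(n, o) = -5 + (n + o) = -5 + n + o)
F(I) = -56
1/(F(s(0, 1)) + P(33, -37)) = 1/(-56 + 98) = 1/42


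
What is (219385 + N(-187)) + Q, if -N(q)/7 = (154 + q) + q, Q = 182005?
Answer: 402930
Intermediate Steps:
N(q) = -1078 - 14*q (N(q) = -7*((154 + q) + q) = -7*(154 + 2*q) = -1078 - 14*q)
(219385 + N(-187)) + Q = (219385 + (-1078 - 14*(-187))) + 182005 = (219385 + (-1078 + 2618)) + 182005 = (219385 + 1540) + 182005 = 220925 + 182005 = 402930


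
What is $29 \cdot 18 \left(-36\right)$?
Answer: $-18792$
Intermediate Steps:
$29 \cdot 18 \left(-36\right) = 522 \left(-36\right) = -18792$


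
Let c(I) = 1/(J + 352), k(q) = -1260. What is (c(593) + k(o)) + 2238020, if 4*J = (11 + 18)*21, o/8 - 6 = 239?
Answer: 4511544924/2017 ≈ 2.2368e+6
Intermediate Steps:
o = 1960 (o = 48 + 8*239 = 48 + 1912 = 1960)
J = 609/4 (J = ((11 + 18)*21)/4 = (29*21)/4 = (¼)*609 = 609/4 ≈ 152.25)
c(I) = 4/2017 (c(I) = 1/(609/4 + 352) = 1/(2017/4) = 4/2017)
(c(593) + k(o)) + 2238020 = (4/2017 - 1260) + 2238020 = -2541416/2017 + 2238020 = 4511544924/2017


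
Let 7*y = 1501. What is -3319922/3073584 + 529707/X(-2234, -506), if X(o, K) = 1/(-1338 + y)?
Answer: -6402499171379287/10757544 ≈ -5.9516e+8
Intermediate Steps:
y = 1501/7 (y = (⅐)*1501 = 1501/7 ≈ 214.43)
X(o, K) = -7/7865 (X(o, K) = 1/(-1338 + 1501/7) = 1/(-7865/7) = -7/7865)
-3319922/3073584 + 529707/X(-2234, -506) = -3319922/3073584 + 529707/(-7/7865) = -3319922*1/3073584 + 529707*(-7865/7) = -1659961/1536792 - 4166145555/7 = -6402499171379287/10757544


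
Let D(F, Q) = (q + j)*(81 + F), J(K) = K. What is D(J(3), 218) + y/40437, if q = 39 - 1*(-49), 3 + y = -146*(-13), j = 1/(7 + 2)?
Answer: 299289611/40437 ≈ 7401.4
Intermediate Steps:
j = ⅑ (j = 1/9 = ⅑ ≈ 0.11111)
y = 1895 (y = -3 - 146*(-13) = -3 + 1898 = 1895)
q = 88 (q = 39 + 49 = 88)
D(F, Q) = 7137 + 793*F/9 (D(F, Q) = (88 + ⅑)*(81 + F) = 793*(81 + F)/9 = 7137 + 793*F/9)
D(J(3), 218) + y/40437 = (7137 + (793/9)*3) + 1895/40437 = (7137 + 793/3) + 1895*(1/40437) = 22204/3 + 1895/40437 = 299289611/40437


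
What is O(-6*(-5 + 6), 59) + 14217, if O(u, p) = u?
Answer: 14211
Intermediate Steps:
O(-6*(-5 + 6), 59) + 14217 = -6*(-5 + 6) + 14217 = -6*1 + 14217 = -6 + 14217 = 14211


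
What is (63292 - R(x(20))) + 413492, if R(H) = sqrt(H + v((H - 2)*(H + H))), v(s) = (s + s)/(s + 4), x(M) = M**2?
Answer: 476784 - 20*sqrt(6368000399)/79601 ≈ 4.7676e+5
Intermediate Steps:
v(s) = 2*s/(4 + s) (v(s) = (2*s)/(4 + s) = 2*s/(4 + s))
R(H) = sqrt(H + 4*H*(-2 + H)/(4 + 2*H*(-2 + H))) (R(H) = sqrt(H + 2*((H - 2)*(H + H))/(4 + (H - 2)*(H + H))) = sqrt(H + 2*((-2 + H)*(2*H))/(4 + (-2 + H)*(2*H))) = sqrt(H + 2*(2*H*(-2 + H))/(4 + 2*H*(-2 + H))) = sqrt(H + 4*H*(-2 + H)/(4 + 2*H*(-2 + H))))
(63292 - R(x(20))) + 413492 = (63292 - sqrt(20**2*(-2 + (20**2)**2)/(2 + (20**2)**2 - 2*20**2))) + 413492 = (63292 - sqrt(400*(-2 + 400**2)/(2 + 400**2 - 2*400))) + 413492 = (63292 - sqrt(400*(-2 + 160000)/(2 + 160000 - 800))) + 413492 = (63292 - sqrt(400*159998/159202)) + 413492 = (63292 - sqrt(400*(1/159202)*159998)) + 413492 = (63292 - sqrt(31999600/79601)) + 413492 = (63292 - 20*sqrt(6368000399)/79601) + 413492 = 476784 - 20*sqrt(6368000399)/79601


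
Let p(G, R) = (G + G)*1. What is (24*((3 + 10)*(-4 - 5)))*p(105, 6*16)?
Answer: -589680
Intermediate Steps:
p(G, R) = 2*G (p(G, R) = (2*G)*1 = 2*G)
(24*((3 + 10)*(-4 - 5)))*p(105, 6*16) = (24*((3 + 10)*(-4 - 5)))*(2*105) = (24*(13*(-9)))*210 = (24*(-117))*210 = -2808*210 = -589680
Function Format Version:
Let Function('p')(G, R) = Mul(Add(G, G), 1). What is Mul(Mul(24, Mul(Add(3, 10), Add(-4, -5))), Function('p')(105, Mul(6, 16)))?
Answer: -589680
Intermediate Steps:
Function('p')(G, R) = Mul(2, G) (Function('p')(G, R) = Mul(Mul(2, G), 1) = Mul(2, G))
Mul(Mul(24, Mul(Add(3, 10), Add(-4, -5))), Function('p')(105, Mul(6, 16))) = Mul(Mul(24, Mul(Add(3, 10), Add(-4, -5))), Mul(2, 105)) = Mul(Mul(24, Mul(13, -9)), 210) = Mul(Mul(24, -117), 210) = Mul(-2808, 210) = -589680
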